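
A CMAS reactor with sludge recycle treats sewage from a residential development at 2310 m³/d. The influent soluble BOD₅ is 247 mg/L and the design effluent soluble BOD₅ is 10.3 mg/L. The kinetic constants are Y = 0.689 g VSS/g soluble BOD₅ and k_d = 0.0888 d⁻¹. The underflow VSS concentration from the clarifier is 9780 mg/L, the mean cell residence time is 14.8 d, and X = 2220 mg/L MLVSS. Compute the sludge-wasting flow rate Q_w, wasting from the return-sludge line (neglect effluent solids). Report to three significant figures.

Q_w ≈ 16.6 m³/d

Rearranging the biomass balance for a CMAS with decay, V = Y·Q·ΔS·θ_c / [X·(1+k_d θ_c)] = 0.689 × 2310 × (247 − 10.3) × 14.8 / [2220 × (1 + 0.0888 × 14.8)] = 5.58×10^6 / 5138 = 1085 m³.
Wasting from the return line (neglecting effluent solids): Q_w = V·X / (θ_c·X_r) = 1085 × 2220 / (14.8 × 9780) = 16.64 m³/d.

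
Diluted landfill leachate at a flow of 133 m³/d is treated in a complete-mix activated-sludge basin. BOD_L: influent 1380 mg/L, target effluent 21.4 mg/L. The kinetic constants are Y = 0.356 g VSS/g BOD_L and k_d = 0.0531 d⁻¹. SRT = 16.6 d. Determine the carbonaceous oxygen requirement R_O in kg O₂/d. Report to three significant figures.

Y_obs = Y / (1 + k_d θ_c) = 0.356 / (1 + 0.0531 × 16.6) = 0.356 / 1.881 = 0.1892.
Substrate removed = Q·(S₀ − S) = 133 m³/d × (1380 − 21.4) g/m³ = 1.81×10^5 g/d = 180.7 kg/d.
Biomass synthesised: P_X = Y_obs × 180.7 = 34.19 kg VSS/d.
R_O = Q·(S₀ − S) − 1.42·P_X = 180.7 − 1.42 × 34.19 = 132.1 kg O₂/d.

R_O ≈ 132 kg O₂/d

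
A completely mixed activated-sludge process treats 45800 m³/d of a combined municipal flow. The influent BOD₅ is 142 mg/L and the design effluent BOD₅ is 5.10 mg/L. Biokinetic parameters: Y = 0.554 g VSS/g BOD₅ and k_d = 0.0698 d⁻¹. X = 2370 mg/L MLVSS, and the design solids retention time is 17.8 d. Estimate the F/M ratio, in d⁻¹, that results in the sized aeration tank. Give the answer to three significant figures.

F/M ≈ 0.236 d⁻¹

From the SRT design equation V = Y Q (S₀−S) θ_c / [X (1 + k_d θ_c)] = 0.554 × 45800 × (142 − 5.10) × 17.8 / [2370 × (1 + 0.0698 × 17.8)] = 6.18×10^7 / 5315 = 11634 m³.
F/M = applied load / biomass = Q·S₀/(V·X) = 45800 × 142 / (11634 × 2370) = 0.2359 d⁻¹.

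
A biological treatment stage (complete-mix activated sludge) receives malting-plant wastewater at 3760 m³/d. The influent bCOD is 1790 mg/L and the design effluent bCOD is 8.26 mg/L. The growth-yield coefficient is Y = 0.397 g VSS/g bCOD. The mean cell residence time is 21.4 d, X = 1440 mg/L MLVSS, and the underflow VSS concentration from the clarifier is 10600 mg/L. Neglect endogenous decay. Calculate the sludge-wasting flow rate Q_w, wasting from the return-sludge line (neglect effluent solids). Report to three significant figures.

Biomass mass balance (decay neglected): V·X = Y·Q·(S₀ − S)·θ_c, so V = 0.397 × 3760 × (1790 − 8.26) × 21.4 / 1440 = 39525 m³.
θ_c = V·X/(Q_w·X_r) when wasting from the recycle, so Q_w = V·X/(θ_c·X_r) = 39525 × 1440 / (21.4 × 10600) = 250.9 m³/d.

Q_w ≈ 251 m³/d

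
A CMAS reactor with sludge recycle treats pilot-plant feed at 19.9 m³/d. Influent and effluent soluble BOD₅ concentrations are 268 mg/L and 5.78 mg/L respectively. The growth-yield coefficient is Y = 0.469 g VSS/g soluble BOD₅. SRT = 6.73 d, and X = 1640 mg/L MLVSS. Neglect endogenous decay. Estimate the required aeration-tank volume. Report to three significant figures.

With k_d = 0 the design equation reduces to V = Y Q (S₀−S) θ_c / X = 0.469 × 19.9 × (268 − 5.78) × 6.73 / 1640 = 10.04 m³.

V ≈ 10.0 m³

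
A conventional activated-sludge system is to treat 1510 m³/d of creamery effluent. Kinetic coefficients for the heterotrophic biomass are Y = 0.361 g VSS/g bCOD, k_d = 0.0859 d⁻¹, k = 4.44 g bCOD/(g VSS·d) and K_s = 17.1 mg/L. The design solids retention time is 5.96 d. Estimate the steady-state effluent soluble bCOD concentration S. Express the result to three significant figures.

S ≈ 3.22 mg/L

From the Monod/SRT balance for a CMAS, S = K_s·(1+k_d θ_c)/[θ_c·(Y k − k_d) − 1] = 17.1 × (1 + 0.0859 × 5.96) / [5.96 × (0.361 × 4.44 − 0.0859) − 1] = 25.85 / 8.041 = 3.215 mg/L.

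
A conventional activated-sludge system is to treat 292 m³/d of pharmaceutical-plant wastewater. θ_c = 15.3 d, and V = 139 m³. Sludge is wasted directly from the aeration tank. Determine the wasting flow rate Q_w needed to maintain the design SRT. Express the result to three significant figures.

Q_w ≈ 9.08 m³/d

With mixed-liquor wasting, θ_c = V/Q_w, so Q_w = V/θ_c = 139.0/15.3 = 9.085 m³/d.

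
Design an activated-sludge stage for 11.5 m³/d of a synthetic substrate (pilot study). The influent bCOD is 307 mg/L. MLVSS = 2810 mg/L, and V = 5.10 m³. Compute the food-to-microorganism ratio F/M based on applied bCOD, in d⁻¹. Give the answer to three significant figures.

F/M = Q·S₀ / (V·X) = 11.5 × 307 / (5.100 × 2810) = 0.2464 g bCOD·(g VSS·d)⁻¹.

F/M ≈ 0.246 d⁻¹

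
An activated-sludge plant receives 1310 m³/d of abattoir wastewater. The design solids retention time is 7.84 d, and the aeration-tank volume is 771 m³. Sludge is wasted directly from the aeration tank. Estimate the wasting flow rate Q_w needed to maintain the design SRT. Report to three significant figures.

For wasting at MLVSS concentration, Q_w = V/θ_c = 771.0/7.84 = 98.34 m³/d.

Q_w ≈ 98.3 m³/d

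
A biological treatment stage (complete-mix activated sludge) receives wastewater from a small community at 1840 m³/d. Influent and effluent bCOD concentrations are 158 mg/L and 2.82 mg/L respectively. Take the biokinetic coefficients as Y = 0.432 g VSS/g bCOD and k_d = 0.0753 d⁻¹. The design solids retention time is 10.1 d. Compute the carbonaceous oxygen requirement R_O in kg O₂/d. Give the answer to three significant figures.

R_O ≈ 186 kg O₂/d

Observed yield with endogenous decay: Y_obs = Y / (1 + k_d·θ_c) = 0.432 / (1 + 0.0753 × 10.1) = 0.432 / 1.761 = 0.2454 g VSS/g bCOD.
Q·(S₀ − S) = 1840 × (158 − 2.82) × 10⁻³ = 285.5 kg/d removed.
Net sludge production P_X = 0.2454 × 285.5 = 70.06 kg VSS/d.
Carbonaceous O₂ demand = substrate oxidised − cell-mass equivalent = 285.5 − 1.42 × 70.06 = 186.0 kg O₂/d.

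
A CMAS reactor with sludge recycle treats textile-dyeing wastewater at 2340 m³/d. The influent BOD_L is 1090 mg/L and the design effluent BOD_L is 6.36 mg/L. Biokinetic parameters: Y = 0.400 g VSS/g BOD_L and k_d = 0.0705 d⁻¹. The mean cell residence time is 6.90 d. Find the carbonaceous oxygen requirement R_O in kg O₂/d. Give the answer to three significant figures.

R_O ≈ 1570 kg O₂/d

Y_obs = Y / (1 + k_d θ_c) = 0.400 / (1 + 0.0705 × 6.90) = 0.400 / 1.486 = 0.2691.
ΔS = 1090 − 6.36 = 1084 mg/L, so the substrate removal rate is 2340 × 1084/1000 = 2536 kg BOD_L/d.
P_X = Y_obs·Q·(S₀ − S) = 0.2691 × 2536 = 682.4 kg VSS/d.
R_O = Q·ΔS − 1.42 P_X = 2536 − 968.9 = 1567 kg O₂/d.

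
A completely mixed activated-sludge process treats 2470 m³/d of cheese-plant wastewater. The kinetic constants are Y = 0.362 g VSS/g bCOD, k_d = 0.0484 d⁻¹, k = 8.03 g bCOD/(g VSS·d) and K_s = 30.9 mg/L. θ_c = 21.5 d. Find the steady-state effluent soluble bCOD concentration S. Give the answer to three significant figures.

For a completely mixed reactor with recycle the Lawrence–McCarty relation gives S = K_s·(1 + k_d·θ_c) / [θ_c·(Y·k − k_d) − 1] = 30.9 × (1 + 0.0484 × 21.5) / [21.5 × (0.362 × 8.03 − 0.0484) − 1] = 63.05 / 60.46 = 1.043 mg/L.

S ≈ 1.04 mg/L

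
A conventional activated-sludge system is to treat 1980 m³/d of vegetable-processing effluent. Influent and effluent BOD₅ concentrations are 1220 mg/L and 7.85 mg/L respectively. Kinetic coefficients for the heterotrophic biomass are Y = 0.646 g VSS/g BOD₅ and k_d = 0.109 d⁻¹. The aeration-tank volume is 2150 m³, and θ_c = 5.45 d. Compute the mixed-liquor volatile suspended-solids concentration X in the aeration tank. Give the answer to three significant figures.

Solving the biomass balance for X: X = Y Q (S₀−S) θ_c / [V (1+k_d θ_c)] = 0.646 × 1980 × (1220 − 7.85) × 5.45 / [2150 × (1 + 0.109 × 5.45)] = 2466 mg/L.

X ≈ 2470 mg/L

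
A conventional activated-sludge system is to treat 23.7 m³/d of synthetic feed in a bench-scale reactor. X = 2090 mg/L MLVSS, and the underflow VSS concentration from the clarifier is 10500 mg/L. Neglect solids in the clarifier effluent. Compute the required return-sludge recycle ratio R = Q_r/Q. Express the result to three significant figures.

R ≈ 0.249

R = Q_r/Q = X/(X_r − X) = 2090 / (10500 − 2090) = 0.2485.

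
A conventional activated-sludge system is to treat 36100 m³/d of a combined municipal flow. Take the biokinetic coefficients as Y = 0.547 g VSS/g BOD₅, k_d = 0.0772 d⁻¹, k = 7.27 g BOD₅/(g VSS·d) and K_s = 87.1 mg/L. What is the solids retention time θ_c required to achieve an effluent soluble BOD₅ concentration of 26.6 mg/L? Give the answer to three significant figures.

Specific growth rate at S = 26.6 mg/L: μ = YkS/(K_s+S) = 0.547·7.27·26.6/(87.1+26.6) = 0.9303 d⁻¹.
θ_c = 1/(μ − k_d) = 1/(0.9303 − 0.0772) = 1/0.8531 = 1.172 d.

θ_c ≈ 1.17 d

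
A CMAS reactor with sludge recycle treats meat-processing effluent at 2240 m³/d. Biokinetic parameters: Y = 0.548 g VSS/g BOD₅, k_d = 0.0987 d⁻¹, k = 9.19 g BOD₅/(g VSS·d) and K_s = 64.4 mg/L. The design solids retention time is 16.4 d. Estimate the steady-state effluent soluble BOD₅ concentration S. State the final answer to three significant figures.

From the Monod/SRT balance for a CMAS, S = K_s·(1+k_d θ_c)/[θ_c·(Y k − k_d) − 1] = 64.4 × (1 + 0.0987 × 16.4) / [16.4 × (0.548 × 9.19 − 0.0987) − 1] = 168.6 / 79.97 = 2.109 mg/L.

S ≈ 2.11 mg/L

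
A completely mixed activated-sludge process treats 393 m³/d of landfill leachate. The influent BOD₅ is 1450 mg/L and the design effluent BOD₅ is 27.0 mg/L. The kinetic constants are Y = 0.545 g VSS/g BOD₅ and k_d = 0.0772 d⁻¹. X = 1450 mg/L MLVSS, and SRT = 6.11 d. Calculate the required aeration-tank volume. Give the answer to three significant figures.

Rearranging the biomass balance for a CMAS with decay, V = Y·Q·ΔS·θ_c / [X·(1+k_d θ_c)] = 0.545 × 393 × (1450 − 27.0) × 6.11 / [1450 × (1 + 0.0772 × 6.11)] = 1.86×10^6 / 2134 = 872.7 m³.

V ≈ 873 m³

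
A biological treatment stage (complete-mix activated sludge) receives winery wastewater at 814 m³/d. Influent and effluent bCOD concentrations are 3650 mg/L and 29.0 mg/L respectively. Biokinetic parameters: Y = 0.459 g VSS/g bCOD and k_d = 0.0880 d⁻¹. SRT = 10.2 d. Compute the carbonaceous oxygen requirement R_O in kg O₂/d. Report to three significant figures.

R_O ≈ 1940 kg O₂/d

Correct the yield for decay: Y_obs = Y/(1 + k_d θ_c) = 0.459 / (1 + 0.0880 × 10.2) = 0.459 / 1.898 = 0.2419.
Q·(S₀ − S) = 814 × (3650 − 29.0) × 10⁻³ = 2947 kg/d removed.
P_X = Y_obs·Q·(S₀ − S) = 0.2419 × 2947 = 713.0 kg VSS/d.
Carbonaceous O₂ demand = substrate oxidised − cell-mass equivalent = 2947 − 1.42 × 713.0 = 1935 kg O₂/d.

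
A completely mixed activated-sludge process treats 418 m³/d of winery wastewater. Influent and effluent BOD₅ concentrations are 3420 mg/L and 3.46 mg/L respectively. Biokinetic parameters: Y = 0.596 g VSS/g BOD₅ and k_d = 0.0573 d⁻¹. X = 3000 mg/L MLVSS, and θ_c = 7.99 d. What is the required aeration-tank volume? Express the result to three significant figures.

V ≈ 1550 m³

Rearranging the biomass balance for a CMAS with decay, V = Y·Q·ΔS·θ_c / [X·(1+k_d θ_c)] = 0.596 × 418 × (3420 − 3.46) × 7.99 / [3000 × (1 + 0.0573 × 7.99)] = 6.8×10^6 / 4373 = 1555 m³.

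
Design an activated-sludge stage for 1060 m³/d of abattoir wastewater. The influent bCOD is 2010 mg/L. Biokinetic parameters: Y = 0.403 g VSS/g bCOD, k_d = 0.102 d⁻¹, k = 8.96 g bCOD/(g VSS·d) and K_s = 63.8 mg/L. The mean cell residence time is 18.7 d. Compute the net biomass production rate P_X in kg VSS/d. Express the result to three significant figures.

P_X ≈ 295 kg VSS/d

For a completely mixed reactor with recycle the Lawrence–McCarty relation gives S = K_s·(1 + k_d·θ_c) / [θ_c·(Y·k − k_d) − 1] = 63.8 × (1 + 0.102 × 18.7) / [18.7 × (0.403 × 8.96 − 0.102) − 1] = 185.5 / 64.62 = 2.871 mg/L.
Correct the yield for decay: Y_obs = Y/(1 + k_d θ_c) = 0.403 / (1 + 0.102 × 18.7) = 0.403 / 2.907 = 0.1386.
Mass of bCOD removed per day: Q(S₀ − S) = 1060 × 2007 g/m³ = 2128 kg/d.
So the net sludge growth is P_X = 0.1386 × 2128 = 294.9 kg VSS/d.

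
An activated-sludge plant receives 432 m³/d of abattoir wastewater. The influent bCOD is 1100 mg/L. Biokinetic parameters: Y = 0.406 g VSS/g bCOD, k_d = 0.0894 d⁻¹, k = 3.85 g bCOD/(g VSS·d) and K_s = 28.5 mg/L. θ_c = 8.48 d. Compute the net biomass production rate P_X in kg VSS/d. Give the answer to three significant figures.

Effluent substrate depends only on kinetics and SRT: S = K_s(1 + k_d θ_c) / [θ_c(Yk − k_d) − 1] = 28.5 × (1 + 0.0894 × 8.48) / [8.48 × (0.406 × 3.85 − 0.0894) − 1] = 50.11 / 11.50 = 4.358 mg/L.
Y_obs = Y / (1 + k_d θ_c) = 0.406 / (1 + 0.0894 × 8.48) = 0.406 / 1.758 = 0.2309.
ΔS = 1100 − 4.36 = 1096 mg/L, so the substrate removal rate is 432 × 1096/1000 = 473.3 kg bCOD/d.
P_X = Y_obs · Q(S₀ − S) = 0.2309 × 473.3 = 109.3 kg VSS/d.

P_X ≈ 109 kg VSS/d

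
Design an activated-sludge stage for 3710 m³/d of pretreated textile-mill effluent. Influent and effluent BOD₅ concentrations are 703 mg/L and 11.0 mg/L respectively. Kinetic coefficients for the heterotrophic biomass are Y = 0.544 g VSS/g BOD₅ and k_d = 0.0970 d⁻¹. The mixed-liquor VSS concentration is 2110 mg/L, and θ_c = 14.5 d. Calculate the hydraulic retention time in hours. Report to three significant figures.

τ ≈ 25.8 h

Rearranging the biomass balance for a CMAS with decay, V = Y·Q·ΔS·θ_c / [X·(1+k_d θ_c)] = 0.544 × 3710 × (703 − 11.0) × 14.5 / [2110 × (1 + 0.0970 × 14.5)] = 2.03×10^7 / 5078 = 3988 m³.
Hydraulic retention time τ = V/Q = 3988 / 3710 = 1.075 d = 25.80 h.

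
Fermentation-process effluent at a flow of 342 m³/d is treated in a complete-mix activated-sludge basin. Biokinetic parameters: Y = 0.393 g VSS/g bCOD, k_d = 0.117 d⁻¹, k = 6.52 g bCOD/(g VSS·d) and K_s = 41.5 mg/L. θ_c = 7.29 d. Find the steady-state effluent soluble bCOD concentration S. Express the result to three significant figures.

Effluent substrate depends only on kinetics and SRT: S = K_s(1 + k_d θ_c) / [θ_c(Yk − k_d) − 1] = 41.5 × (1 + 0.117 × 7.29) / [7.29 × (0.393 × 6.52 − 0.117) − 1] = 76.90 / 16.83 = 4.570 mg/L.

S ≈ 4.57 mg/L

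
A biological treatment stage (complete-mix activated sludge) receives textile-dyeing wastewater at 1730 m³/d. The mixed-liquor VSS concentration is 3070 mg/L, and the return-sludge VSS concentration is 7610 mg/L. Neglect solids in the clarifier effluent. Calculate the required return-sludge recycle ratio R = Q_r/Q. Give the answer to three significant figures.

Mass balance around the secondary clarifier (neglecting effluent solids): R = X / (X_r − X) = 3070 / (7610 − 3070) = 0.6762.

R ≈ 0.676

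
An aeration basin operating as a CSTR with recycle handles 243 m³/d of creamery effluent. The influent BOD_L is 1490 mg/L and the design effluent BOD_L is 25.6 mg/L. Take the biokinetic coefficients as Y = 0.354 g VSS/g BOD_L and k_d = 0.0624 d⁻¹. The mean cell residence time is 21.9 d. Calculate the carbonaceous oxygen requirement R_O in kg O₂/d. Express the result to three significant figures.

Y_obs = Y / (1 + k_d θ_c) = 0.354 / (1 + 0.0624 × 21.9) = 0.354 / 2.367 = 0.1496.
Substrate removed = Q·(S₀ − S) = 243 m³/d × (1490 − 25.6) g/m³ = 3.56×10^5 g/d = 355.8 kg/d.
P_X = Y_obs·Q·(S₀ − S) = 0.1496 × 355.8 = 53.23 kg VSS/d.
R_O = Q·ΔS − 1.42 P_X = 355.8 − 75.59 = 280.3 kg O₂/d.

R_O ≈ 280 kg O₂/d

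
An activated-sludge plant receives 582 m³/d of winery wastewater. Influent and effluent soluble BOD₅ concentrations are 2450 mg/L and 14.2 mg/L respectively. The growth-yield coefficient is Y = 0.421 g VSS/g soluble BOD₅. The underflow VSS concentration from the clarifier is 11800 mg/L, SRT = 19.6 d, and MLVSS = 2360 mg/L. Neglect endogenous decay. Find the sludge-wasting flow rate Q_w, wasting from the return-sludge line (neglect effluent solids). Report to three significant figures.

V·X = Y·Q·ΔS·θ_c gives V = 0.421 × 582 × (2450 − 14.2) × 19.6 / 2360 = 4957 m³.
Q_w = (V·X)/(θ_c X_r) = 4957 × 2360 / (19.6 × 11800) = 50.58 m³/d.

Q_w ≈ 50.6 m³/d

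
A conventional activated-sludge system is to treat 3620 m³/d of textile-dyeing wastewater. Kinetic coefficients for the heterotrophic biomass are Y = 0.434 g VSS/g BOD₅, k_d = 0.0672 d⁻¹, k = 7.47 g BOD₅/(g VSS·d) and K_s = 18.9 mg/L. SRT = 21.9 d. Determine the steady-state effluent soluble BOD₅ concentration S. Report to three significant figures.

From the Monod/SRT balance for a CMAS, S = K_s·(1+k_d θ_c)/[θ_c·(Y k − k_d) − 1] = 18.9 × (1 + 0.0672 × 21.9) / [21.9 × (0.434 × 7.47 − 0.0672) − 1] = 46.71 / 68.53 = 0.6817 mg/L.

S ≈ 0.682 mg/L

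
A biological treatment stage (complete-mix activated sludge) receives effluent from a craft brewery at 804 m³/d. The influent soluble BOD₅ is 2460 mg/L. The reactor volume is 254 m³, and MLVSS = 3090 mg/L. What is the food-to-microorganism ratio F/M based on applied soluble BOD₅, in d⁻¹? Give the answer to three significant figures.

Food-to-microorganism ratio F/M = Q S₀ / (V X) = 804 × 2460 / (254.0 × 3090) = 2.520 d⁻¹.

F/M ≈ 2.52 d⁻¹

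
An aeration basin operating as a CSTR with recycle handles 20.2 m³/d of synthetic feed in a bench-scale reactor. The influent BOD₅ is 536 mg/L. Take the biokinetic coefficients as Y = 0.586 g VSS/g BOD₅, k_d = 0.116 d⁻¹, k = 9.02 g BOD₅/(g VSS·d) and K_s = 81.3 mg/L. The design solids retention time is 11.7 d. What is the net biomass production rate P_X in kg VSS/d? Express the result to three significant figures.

Effluent substrate depends only on kinetics and SRT: S = K_s(1 + k_d θ_c) / [θ_c(Yk − k_d) − 1] = 81.3 × (1 + 0.116 × 11.7) / [11.7 × (0.586 × 9.02 − 0.116) − 1] = 191.6 / 59.49 = 3.222 mg/L.
Y_obs = Y / (1 + k_d θ_c) = 0.586 / (1 + 0.116 × 11.7) = 0.586 / 2.357 = 0.2486.
Substrate removed = Q·(S₀ − S) = 20.2 m³/d × (536 − 3.22) g/m³ = 1.08×10^4 g/d = 10.76 kg/d.
Net biomass production P_X = Y_obs × Q·(S₀ − S) = 0.2486 × 10.76 = 2.675 kg VSS/d.

P_X ≈ 2.68 kg VSS/d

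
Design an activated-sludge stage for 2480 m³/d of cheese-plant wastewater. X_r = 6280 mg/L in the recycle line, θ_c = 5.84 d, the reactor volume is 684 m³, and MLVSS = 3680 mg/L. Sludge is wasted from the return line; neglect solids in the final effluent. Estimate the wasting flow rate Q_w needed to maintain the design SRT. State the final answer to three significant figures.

Q_w ≈ 68.6 m³/d

Wasting from the return line (neglecting effluent solids): Q_w = V·X / (θ_c·X_r) = 684.0 × 3680 / (5.84 × 6280) = 68.63 m³/d.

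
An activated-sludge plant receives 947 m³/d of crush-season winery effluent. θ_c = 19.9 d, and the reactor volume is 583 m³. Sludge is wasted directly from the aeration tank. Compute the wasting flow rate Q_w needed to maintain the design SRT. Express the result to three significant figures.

Q_w ≈ 29.3 m³/d

For wasting at MLVSS concentration, Q_w = V/θ_c = 583.0/19.9 = 29.30 m³/d.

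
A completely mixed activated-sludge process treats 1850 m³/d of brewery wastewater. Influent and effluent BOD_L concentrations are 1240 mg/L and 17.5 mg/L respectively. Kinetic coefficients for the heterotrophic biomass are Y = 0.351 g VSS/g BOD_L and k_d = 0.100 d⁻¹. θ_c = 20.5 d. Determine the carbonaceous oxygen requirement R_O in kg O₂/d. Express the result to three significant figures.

Observed yield with endogenous decay: Y_obs = Y / (1 + k_d·θ_c) = 0.351 / (1 + 0.100 × 20.5) = 0.351 / 3.050 = 0.1151 g VSS/g BOD_L.
Substrate removed = Q·(S₀ − S) = 1850 m³/d × (1240 − 17.5) g/m³ = 2.26×10^6 g/d = 2262 kg/d.
P_X = Y_obs·Q·(S₀ − S) = 0.1151 × 2262 = 260.3 kg VSS/d.
R_O = Q·(S₀ − S) − 1.42·P_X = 2262 − 1.42 × 260.3 = 1892 kg O₂/d.

R_O ≈ 1890 kg O₂/d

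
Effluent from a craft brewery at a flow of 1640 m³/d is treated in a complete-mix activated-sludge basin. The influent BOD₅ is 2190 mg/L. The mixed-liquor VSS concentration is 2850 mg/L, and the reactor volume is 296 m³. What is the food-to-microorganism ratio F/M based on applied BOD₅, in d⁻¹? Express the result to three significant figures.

Food-to-microorganism ratio F/M = Q S₀ / (V X) = 1640 × 2190 / (296.0 × 2850) = 4.257 d⁻¹.

F/M ≈ 4.26 d⁻¹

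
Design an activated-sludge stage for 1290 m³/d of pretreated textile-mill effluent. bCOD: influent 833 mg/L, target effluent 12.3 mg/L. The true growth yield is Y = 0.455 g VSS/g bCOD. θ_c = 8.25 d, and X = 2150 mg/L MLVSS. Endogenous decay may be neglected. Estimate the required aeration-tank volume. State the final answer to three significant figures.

V ≈ 1850 m³

Biomass mass balance (decay neglected): V·X = Y·Q·(S₀ − S)·θ_c, so V = 0.455 × 1290 × (833 − 12.3) × 8.25 / 2150 = 1848 m³.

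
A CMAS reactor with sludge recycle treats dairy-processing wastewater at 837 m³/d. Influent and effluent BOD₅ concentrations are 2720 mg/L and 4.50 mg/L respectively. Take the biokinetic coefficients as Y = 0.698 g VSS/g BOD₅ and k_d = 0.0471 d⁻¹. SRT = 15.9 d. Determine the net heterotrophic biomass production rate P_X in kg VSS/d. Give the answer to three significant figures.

P_X ≈ 907 kg VSS/d

Y_obs = Y / (1 + k_d θ_c) = 0.698 / (1 + 0.0471 × 15.9) = 0.698 / 1.749 = 0.3991.
ΔS = 2720 − 4.50 = 2716 mg/L, so the substrate removal rate is 837 × 2716/1000 = 2273 kg BOD₅/d.
Net biomass production P_X = Y_obs × Q·(S₀ − S) = 0.3991 × 2273 = 907.1 kg VSS/d.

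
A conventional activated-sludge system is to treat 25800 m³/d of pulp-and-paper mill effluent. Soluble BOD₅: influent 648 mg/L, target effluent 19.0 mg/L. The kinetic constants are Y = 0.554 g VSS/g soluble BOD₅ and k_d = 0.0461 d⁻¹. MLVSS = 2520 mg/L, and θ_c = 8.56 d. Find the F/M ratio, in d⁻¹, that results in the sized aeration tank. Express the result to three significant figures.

F/M ≈ 0.303 d⁻¹

Steady-state biomass mass balance: V·X·(1 + k_d·θ_c) = Y·Q·(S₀ − S)·θ_c, so V = 0.554 × 25800 × (648 − 19.0) × 8.56 / [2520 × (1 + 0.0461 × 8.56)] = 7.7×10^7 / 3514 = 21898 m³.
F/M = applied load / biomass = Q·S₀/(V·X) = 25800 × 648 / (21898 × 2520) = 0.3030 d⁻¹.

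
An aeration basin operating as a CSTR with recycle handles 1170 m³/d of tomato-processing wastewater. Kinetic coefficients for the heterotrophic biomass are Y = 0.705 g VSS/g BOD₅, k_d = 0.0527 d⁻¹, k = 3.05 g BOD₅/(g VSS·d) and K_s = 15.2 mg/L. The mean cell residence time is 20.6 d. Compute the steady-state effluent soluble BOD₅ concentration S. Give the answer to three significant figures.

S ≈ 0.751 mg/L

For a completely mixed reactor with recycle the Lawrence–McCarty relation gives S = K_s·(1 + k_d·θ_c) / [θ_c·(Y·k − k_d) − 1] = 15.2 × (1 + 0.0527 × 20.6) / [20.6 × (0.705 × 3.05 − 0.0527) − 1] = 31.70 / 42.21 = 0.7510 mg/L.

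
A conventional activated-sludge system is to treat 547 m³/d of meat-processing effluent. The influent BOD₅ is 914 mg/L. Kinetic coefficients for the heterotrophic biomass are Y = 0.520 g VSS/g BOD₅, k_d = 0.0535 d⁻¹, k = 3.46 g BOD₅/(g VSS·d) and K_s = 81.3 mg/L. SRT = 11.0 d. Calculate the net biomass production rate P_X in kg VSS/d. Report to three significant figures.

P_X ≈ 162 kg VSS/d

For a completely mixed reactor with recycle the Lawrence–McCarty relation gives S = K_s·(1 + k_d·θ_c) / [θ_c·(Y·k − k_d) − 1] = 81.3 × (1 + 0.0535 × 11.0) / [11.0 × (0.520 × 3.46 − 0.0535) − 1] = 129.1 / 18.20 = 7.095 mg/L.
Y_obs = Y / (1 + k_d θ_c) = 0.520 / (1 + 0.0535 × 11.0) = 0.520 / 1.589 = 0.3274.
Mass of BOD₅ removed per day: Q(S₀ − S) = 547 × 906.9 g/m³ = 496.1 kg/d.
P_X = Y_obs · Q(S₀ − S) = 0.3274 × 496.1 = 162.4 kg VSS/d.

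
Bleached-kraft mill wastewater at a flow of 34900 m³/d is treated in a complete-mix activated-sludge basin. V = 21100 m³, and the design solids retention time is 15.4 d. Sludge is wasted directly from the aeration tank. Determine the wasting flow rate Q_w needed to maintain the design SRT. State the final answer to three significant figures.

With mixed-liquor wasting, θ_c = V/Q_w, so Q_w = V/θ_c = 21100/15.4 = 1370 m³/d.

Q_w ≈ 1370 m³/d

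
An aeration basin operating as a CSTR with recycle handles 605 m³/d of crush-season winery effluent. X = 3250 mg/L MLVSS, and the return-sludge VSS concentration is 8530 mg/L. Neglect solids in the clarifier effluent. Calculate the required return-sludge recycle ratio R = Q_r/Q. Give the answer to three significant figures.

R ≈ 0.616

R = Q_r/Q = X/(X_r − X) = 3250 / (8530 − 3250) = 0.6155.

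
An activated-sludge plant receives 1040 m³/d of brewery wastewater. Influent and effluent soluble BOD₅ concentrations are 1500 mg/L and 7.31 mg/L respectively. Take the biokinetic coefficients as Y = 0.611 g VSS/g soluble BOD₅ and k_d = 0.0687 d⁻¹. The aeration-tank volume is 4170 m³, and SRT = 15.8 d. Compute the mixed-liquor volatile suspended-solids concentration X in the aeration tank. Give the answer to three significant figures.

X ≈ 1720 mg/L

Solving the biomass balance for X: X = Y Q (S₀−S) θ_c / [V (1+k_d θ_c)] = 0.611 × 1040 × (1500 − 7.31) × 15.8 / [4170 × (1 + 0.0687 × 15.8)] = 1723 mg/L.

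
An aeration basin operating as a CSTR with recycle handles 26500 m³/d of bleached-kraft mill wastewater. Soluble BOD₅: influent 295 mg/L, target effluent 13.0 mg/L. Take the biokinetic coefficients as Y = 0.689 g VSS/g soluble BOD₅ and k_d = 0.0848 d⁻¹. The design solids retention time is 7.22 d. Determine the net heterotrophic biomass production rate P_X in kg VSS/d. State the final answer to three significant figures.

P_X ≈ 3190 kg VSS/d

Y_obs = Y / (1 + k_d θ_c) = 0.689 / (1 + 0.0848 × 7.22) = 0.689 / 1.612 = 0.4274.
Q·(S₀ − S) = 26500 × (295 − 13.0) × 10⁻³ = 7473 kg/d removed.
Net biomass production P_X = Y_obs × Q·(S₀ − S) = 0.4274 × 7473 = 3194 kg VSS/d.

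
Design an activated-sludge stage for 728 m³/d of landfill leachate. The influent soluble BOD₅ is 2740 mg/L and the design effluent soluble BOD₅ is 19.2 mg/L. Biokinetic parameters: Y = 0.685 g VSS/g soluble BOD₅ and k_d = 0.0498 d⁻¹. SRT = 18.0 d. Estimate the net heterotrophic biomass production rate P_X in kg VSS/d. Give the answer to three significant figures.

P_X ≈ 715 kg VSS/d

Y_obs = Y / (1 + k_d θ_c) = 0.685 / (1 + 0.0498 × 18.0) = 0.685 / 1.896 = 0.3612.
Mass of soluble BOD₅ removed per day: Q(S₀ − S) = 728 × 2721 g/m³ = 1981 kg/d.
Biomass produced: P_X = Y_obs·Q·ΔS = 0.3612 × 1981 ≈ 715.5 kg VSS/d.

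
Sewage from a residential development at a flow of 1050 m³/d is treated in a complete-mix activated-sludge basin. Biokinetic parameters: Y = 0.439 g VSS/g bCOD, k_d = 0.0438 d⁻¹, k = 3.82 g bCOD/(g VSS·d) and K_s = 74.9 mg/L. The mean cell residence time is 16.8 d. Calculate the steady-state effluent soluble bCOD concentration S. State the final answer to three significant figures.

S ≈ 4.92 mg/L

Effluent substrate depends only on kinetics and SRT: S = K_s(1 + k_d θ_c) / [θ_c(Yk − k_d) − 1] = 74.9 × (1 + 0.0438 × 16.8) / [16.8 × (0.439 × 3.82 − 0.0438) − 1] = 130.0 / 26.44 = 4.918 mg/L.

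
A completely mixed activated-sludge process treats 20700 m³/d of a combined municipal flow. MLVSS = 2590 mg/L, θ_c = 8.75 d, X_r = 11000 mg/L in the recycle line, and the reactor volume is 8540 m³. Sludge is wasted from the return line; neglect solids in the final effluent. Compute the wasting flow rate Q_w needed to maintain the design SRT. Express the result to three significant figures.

Q_w ≈ 230 m³/d

Wasting from the return line (neglecting effluent solids): Q_w = V·X / (θ_c·X_r) = 8540 × 2590 / (8.75 × 11000) = 229.8 m³/d.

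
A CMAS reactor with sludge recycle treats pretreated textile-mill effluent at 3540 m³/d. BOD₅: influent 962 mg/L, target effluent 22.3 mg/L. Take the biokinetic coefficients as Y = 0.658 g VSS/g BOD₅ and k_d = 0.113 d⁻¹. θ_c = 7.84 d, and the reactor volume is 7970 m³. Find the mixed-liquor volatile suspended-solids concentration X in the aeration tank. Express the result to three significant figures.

Solving the biomass balance for X: X = Y Q (S₀−S) θ_c / [V (1+k_d θ_c)] = 0.658 × 3540 × (962 − 22.3) × 7.84 / [7970 × (1 + 0.113 × 7.84)] = 1142 mg/L.

X ≈ 1140 mg/L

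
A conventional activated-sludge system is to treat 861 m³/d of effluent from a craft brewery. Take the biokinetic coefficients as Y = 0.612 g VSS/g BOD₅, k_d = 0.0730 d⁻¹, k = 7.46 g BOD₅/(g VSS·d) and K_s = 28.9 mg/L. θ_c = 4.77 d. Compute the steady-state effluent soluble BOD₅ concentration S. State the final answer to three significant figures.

S ≈ 1.91 mg/L

From the Monod/SRT balance for a CMAS, S = K_s·(1+k_d θ_c)/[θ_c·(Y k − k_d) − 1] = 28.9 × (1 + 0.0730 × 4.77) / [4.77 × (0.612 × 7.46 − 0.0730) − 1] = 38.96 / 20.43 = 1.907 mg/L.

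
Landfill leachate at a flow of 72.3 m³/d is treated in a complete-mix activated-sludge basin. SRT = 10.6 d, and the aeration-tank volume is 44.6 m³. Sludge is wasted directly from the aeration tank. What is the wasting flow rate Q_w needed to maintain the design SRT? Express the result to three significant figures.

Wasting from the aeration tank: Q_w = V / θ_c = 44.60 / 10.6 = 4.208 m³/d.

Q_w ≈ 4.21 m³/d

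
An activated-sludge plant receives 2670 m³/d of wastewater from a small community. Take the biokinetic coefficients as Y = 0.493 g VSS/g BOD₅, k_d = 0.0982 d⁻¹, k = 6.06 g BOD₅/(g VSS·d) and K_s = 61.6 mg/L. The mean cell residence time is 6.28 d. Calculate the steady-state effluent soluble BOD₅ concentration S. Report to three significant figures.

S ≈ 5.81 mg/L

From the Monod/SRT balance for a CMAS, S = K_s·(1+k_d θ_c)/[θ_c·(Y k − k_d) − 1] = 61.6 × (1 + 0.0982 × 6.28) / [6.28 × (0.493 × 6.06 − 0.0982) − 1] = 99.59 / 17.15 = 5.808 mg/L.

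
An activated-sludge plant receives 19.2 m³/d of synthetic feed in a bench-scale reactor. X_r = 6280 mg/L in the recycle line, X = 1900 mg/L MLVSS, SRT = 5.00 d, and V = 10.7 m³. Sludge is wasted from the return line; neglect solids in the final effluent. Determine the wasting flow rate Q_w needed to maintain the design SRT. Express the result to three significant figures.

Wasting from the return line (neglecting effluent solids): Q_w = V·X / (θ_c·X_r) = 10.70 × 1900 / (5.00 × 6280) = 0.6475 m³/d.

Q_w ≈ 0.647 m³/d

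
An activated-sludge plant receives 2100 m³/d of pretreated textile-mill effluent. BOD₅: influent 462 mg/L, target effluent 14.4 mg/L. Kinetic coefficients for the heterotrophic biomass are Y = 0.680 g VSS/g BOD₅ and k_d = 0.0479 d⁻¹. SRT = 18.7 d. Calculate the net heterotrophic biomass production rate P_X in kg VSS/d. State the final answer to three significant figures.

The observed yield is Y_obs = Y/(1 + k_d·θ_c) = 0.680 / (1 + 0.0479 × 18.7) = 0.680 / 1.896 = 0.3587 g VSS per g BOD₅ removed.
Mass of BOD₅ removed per day: Q(S₀ − S) = 2100 × 447.6 g/m³ = 940.0 kg/d.
P_X = Y_obs · Q(S₀ − S) = 0.3587 × 940.0 = 337.2 kg VSS/d.

P_X ≈ 337 kg VSS/d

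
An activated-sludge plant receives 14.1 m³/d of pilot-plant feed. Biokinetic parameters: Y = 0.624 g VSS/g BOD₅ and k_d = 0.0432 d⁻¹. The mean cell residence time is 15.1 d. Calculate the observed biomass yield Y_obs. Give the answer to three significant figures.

Y_obs ≈ 0.378 g VSS/g BOD₅

Correct the yield for decay: Y_obs = Y/(1 + k_d θ_c) = 0.624 / (1 + 0.0432 × 15.1) = 0.624 / 1.652 = 0.3777.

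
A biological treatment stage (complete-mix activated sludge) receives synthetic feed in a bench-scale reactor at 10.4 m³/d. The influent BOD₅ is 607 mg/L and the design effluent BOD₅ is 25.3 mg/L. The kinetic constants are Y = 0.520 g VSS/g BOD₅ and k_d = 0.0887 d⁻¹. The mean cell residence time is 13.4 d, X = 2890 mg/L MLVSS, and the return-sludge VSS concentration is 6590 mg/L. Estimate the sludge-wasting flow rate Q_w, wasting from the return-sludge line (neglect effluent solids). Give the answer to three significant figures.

Q_w ≈ 0.218 m³/d

Rearranging the biomass balance for a CMAS with decay, V = Y·Q·ΔS·θ_c / [X·(1+k_d θ_c)] = 0.520 × 10.4 × (607 − 25.3) × 13.4 / [2890 × (1 + 0.0887 × 13.4)] = 4.22×10^4 / 6325 = 6.665 m³.
Q_w = (V·X)/(θ_c X_r) = 6.665 × 2890 / (13.4 × 6590) = 0.2181 m³/d.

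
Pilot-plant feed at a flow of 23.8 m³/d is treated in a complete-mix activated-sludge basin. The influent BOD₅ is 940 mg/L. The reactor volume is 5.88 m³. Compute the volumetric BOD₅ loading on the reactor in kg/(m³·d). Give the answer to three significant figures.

Volumetric loading L_v = Q·S₀ / V = 23.8 × 940 g/m³ / 5.880 m³ = 3805 g/(m³·d) = 3.805 kg BOD₅/(m³·d).

L_v ≈ 3.80 kg BOD₅/(m³·d)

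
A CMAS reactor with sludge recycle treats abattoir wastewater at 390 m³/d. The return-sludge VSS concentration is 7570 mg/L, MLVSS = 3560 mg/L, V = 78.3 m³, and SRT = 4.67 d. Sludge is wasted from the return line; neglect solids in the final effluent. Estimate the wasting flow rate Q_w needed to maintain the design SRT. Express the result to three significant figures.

Q_w ≈ 7.88 m³/d

Q_w = (V·X)/(θ_c X_r) = 78.30 × 3560 / (4.67 × 7570) = 7.885 m³/d.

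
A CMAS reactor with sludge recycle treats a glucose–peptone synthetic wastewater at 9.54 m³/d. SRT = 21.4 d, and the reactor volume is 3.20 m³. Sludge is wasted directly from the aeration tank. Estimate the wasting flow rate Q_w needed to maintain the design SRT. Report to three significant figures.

Wasting from the aeration tank: Q_w = V / θ_c = 3.200 / 21.4 = 0.1495 m³/d.

Q_w ≈ 0.150 m³/d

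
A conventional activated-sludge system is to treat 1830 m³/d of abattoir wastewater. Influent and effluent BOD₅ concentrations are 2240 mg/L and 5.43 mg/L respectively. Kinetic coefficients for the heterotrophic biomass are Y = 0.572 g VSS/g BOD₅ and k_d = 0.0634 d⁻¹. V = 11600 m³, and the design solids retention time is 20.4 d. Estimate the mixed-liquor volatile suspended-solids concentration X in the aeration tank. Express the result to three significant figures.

X ≈ 1790 mg/L

From V·X·(1 + k_d·θ_c) = Y·Q·(S₀ − S)·θ_c: X = 0.572 × 1830 × (2240 − 5.43) × 20.4 / [11600 × (1 + 0.0634 × 20.4)] = 1794 mg/L.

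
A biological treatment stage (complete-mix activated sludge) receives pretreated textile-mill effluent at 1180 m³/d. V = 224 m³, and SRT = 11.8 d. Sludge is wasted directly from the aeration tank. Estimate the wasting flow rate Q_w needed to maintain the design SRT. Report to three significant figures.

With mixed-liquor wasting, θ_c = V/Q_w, so Q_w = V/θ_c = 224.0/11.8 = 18.98 m³/d.

Q_w ≈ 19.0 m³/d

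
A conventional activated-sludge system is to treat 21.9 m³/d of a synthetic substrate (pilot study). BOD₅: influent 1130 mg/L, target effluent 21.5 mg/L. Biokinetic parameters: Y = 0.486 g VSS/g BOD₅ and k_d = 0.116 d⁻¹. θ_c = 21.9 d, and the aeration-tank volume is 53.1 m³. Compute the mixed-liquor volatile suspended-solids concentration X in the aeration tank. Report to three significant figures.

X ≈ 1370 mg/L

X = Y·Q·ΔS·θ_c / [V·(1 + k_d θ_c)] = 0.486 × 21.9 × (1130 − 21.5) × 21.9 / [53.1 × (1 + 0.116 × 21.9)] = 1374 mg/L.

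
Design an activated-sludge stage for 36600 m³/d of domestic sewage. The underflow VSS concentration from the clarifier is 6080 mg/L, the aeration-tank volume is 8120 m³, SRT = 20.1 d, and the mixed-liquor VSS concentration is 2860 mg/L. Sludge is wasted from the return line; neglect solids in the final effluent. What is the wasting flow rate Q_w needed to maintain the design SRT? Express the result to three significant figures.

θ_c = V·X/(Q_w·X_r) when wasting from the recycle, so Q_w = V·X/(θ_c·X_r) = 8120 × 2860 / (20.1 × 6080) = 190.0 m³/d.

Q_w ≈ 190 m³/d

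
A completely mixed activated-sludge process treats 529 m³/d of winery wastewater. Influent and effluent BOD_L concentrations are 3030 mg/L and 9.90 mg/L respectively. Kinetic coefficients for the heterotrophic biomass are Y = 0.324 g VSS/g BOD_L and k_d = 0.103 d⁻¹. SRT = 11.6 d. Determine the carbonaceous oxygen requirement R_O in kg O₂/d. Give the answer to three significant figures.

R_O ≈ 1260 kg O₂/d

Correct the yield for decay: Y_obs = Y/(1 + k_d θ_c) = 0.324 / (1 + 0.103 × 11.6) = 0.324 / 2.195 = 0.1476.
ΔS = 3030 − 9.90 = 3020 mg/L, so the substrate removal rate is 529 × 3020/1000 = 1598 kg BOD_L/d.
Biomass synthesised: P_X = Y_obs × 1598 = 235.8 kg VSS/d.
Carbonaceous O₂ demand = substrate oxidised − cell-mass equivalent = 1598 − 1.42 × 235.8 = 1263 kg O₂/d.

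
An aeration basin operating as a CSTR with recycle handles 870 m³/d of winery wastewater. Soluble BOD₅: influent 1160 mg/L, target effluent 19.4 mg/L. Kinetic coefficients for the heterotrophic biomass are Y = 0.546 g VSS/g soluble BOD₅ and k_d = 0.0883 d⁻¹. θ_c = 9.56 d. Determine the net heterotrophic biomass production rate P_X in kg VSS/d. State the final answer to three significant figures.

P_X ≈ 294 kg VSS/d

Y_obs = Y / (1 + k_d θ_c) = 0.546 / (1 + 0.0883 × 9.56) = 0.546 / 1.844 = 0.2961.
Mass of soluble BOD₅ removed per day: Q(S₀ − S) = 870 × 1141 g/m³ = 992.3 kg/d.
Net biomass production P_X = Y_obs × Q·(S₀ − S) = 0.2961 × 992.3 = 293.8 kg VSS/d.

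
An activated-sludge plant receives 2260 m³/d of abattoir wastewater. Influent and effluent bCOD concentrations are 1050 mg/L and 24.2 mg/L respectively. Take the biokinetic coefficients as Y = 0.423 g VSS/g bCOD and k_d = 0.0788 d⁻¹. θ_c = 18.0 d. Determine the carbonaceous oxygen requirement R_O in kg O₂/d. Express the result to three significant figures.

R_O ≈ 1740 kg O₂/d

Observed yield with endogenous decay: Y_obs = Y / (1 + k_d·θ_c) = 0.423 / (1 + 0.0788 × 18.0) = 0.423 / 2.418 = 0.1749 g VSS/g bCOD.
Q·(S₀ − S) = 2260 × (1050 − 24.2) × 10⁻³ = 2318 kg/d removed.
P_X = Y_obs·Q·(S₀ − S) = 0.1749 × 2318 = 405.5 kg VSS/d.
R_O = Q·ΔS − 1.42 P_X = 2318 − 575.8 = 1743 kg O₂/d.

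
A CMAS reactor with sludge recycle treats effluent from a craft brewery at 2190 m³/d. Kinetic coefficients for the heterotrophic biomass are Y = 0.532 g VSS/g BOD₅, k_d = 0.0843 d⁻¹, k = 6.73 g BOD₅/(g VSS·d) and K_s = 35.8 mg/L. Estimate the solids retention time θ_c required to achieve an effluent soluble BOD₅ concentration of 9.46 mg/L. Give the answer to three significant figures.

θ_c ≈ 1.51 d

From 1/θ_c = Y·k·S/(K_s + S) − k_d: Y·k·S/(K_s+S) = 0.532 × 6.73 × 9.46 / (35.8 + 9.46) = 0.7483 d⁻¹.
1/θ_c = 0.7483 − 0.0843 = 0.6640 d⁻¹, so θ_c = 1.506 d.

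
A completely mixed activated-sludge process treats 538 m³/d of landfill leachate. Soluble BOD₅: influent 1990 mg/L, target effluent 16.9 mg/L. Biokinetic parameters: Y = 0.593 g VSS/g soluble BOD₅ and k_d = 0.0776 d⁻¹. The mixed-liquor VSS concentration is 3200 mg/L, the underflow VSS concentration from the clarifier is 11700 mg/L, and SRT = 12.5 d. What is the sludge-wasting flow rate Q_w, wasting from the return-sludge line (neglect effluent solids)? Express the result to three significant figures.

Q_w ≈ 27.3 m³/d

From the SRT design equation V = Y Q (S₀−S) θ_c / [X (1 + k_d θ_c)] = 0.593 × 538 × (1990 − 16.9) × 12.5 / [3200 × (1 + 0.0776 × 12.5)] = 7.87×10^6 / 6304 = 1248 m³.
Q_w = (V·X)/(θ_c X_r) = 1248 × 3200 / (12.5 × 11700) = 27.31 m³/d.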